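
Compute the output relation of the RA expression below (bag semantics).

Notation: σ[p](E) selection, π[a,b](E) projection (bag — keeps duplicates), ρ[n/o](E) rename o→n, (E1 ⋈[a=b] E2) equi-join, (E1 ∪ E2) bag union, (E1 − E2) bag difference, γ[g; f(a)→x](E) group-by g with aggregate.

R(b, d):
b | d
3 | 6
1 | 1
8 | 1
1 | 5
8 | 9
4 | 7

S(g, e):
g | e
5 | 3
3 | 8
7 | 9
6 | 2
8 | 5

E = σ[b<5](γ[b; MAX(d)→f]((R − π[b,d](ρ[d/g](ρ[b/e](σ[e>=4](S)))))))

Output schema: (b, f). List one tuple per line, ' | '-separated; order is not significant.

Stepwise |·|:
  R → 6
  S → 5
  σ[e>=4](S) → 3
  ρ[b/e](σ[e>=4](S)) → 3
  ρ[d/g](ρ[b/e](σ[e>=4](S))) → 3
  π[b,d](ρ[d/g](ρ[b/e](σ[e>=4](S)))) → 3
  (R − π[b,d](ρ[d/g](ρ[b/e](σ[e>=4](S))))) → 6
  γ[b; MAX(d)→f]((R − π[b,d](ρ[d/g](ρ[b/e](σ[e>=4](S)))))) → 4
  σ[b<5](γ[b; MAX(d)→f]((R − π[b,d](ρ[d/g](ρ[b/e](σ[e>=4](S))))))) → 3

== RESULT ==
b | f
1 | 5
3 | 6
4 | 7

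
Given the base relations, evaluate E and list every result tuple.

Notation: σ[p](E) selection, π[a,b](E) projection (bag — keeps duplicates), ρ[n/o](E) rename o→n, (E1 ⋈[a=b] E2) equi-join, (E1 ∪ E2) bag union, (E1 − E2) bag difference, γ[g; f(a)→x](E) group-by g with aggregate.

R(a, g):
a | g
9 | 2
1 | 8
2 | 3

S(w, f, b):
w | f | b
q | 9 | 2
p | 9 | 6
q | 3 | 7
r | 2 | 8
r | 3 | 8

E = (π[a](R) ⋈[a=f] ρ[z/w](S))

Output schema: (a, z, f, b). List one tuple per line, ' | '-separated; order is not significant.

Row counts bottom-up:
  R → 3
  π[a](R) → 3
  S → 5
  ρ[z/w](S) → 5
  (π[a](R) ⋈[a=f] ρ[z/w](S)) → 3

== RESULT ==
a | z | f | b
2 | r | 2 | 8
9 | p | 9 | 6
9 | q | 9 | 2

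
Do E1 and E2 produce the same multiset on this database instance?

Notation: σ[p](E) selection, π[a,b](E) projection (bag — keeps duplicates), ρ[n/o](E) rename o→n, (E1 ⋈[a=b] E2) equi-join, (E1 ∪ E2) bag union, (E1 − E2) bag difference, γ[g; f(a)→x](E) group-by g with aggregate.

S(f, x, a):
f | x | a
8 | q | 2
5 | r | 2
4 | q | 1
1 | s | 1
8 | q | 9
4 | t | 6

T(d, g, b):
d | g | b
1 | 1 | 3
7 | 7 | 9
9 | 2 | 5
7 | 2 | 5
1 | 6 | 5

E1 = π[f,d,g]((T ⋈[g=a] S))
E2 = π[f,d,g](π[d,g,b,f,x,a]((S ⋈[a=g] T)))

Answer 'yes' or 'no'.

E1 stepwise |·|:
  T → 5
  S → 6
  (T ⋈[g=a] S) → 7
  π[f,d,g]((T ⋈[g=a] S)) → 7
E2 stepwise |·|:
  S → 6
  T → 5
  (S ⋈[a=g] T) → 7
  π[d,g,b,f,x,a]((S ⋈[a=g] T)) → 7
  π[f,d,g](π[d,g,b,f,x,a]((S ⋈[a=g] T))) → 7

E1 and E2 produce the same multiset:
f | d | g
1 | 1 | 1
4 | 1 | 1
4 | 1 | 6
5 | 7 | 2
5 | 9 | 2
8 | 7 | 2
8 | 9 | 2

yes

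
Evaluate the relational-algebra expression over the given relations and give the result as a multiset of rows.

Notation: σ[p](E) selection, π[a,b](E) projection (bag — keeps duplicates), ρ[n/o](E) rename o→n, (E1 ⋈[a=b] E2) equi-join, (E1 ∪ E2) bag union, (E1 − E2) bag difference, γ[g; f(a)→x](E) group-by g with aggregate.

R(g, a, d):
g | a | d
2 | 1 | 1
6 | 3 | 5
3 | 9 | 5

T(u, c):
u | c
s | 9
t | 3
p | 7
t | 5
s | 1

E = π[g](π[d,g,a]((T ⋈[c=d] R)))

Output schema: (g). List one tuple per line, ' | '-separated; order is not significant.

Row counts bottom-up:
  T → 5
  R → 3
  (T ⋈[c=d] R) → 3
  π[d,g,a]((T ⋈[c=d] R)) → 3
  π[g](π[d,g,a]((T ⋈[c=d] R))) → 3

== RESULT ==
g
2
3
6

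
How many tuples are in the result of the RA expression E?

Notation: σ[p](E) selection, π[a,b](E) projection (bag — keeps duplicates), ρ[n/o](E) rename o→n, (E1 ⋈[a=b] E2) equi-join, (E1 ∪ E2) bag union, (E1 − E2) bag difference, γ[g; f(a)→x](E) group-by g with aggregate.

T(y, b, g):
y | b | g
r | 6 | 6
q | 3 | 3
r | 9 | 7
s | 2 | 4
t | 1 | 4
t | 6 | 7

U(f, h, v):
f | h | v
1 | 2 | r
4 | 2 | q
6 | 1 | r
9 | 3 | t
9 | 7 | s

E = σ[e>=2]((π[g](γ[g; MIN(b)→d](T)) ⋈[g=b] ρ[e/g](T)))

Stepwise |·|:
  T → 6
  γ[g; MIN(b)→d](T) → 4
  π[g](γ[g; MIN(b)→d](T)) → 4
  T → 6
  ρ[e/g](T) → 6
  (π[g](γ[g; MIN(b)→d](T)) ⋈[g=b] ρ[e/g](T)) → 3
  σ[e>=2]((π[g](γ[g; MIN(b)→d](T)) ⋈[g=b] ρ[e/g](T))) → 3

|E| = 3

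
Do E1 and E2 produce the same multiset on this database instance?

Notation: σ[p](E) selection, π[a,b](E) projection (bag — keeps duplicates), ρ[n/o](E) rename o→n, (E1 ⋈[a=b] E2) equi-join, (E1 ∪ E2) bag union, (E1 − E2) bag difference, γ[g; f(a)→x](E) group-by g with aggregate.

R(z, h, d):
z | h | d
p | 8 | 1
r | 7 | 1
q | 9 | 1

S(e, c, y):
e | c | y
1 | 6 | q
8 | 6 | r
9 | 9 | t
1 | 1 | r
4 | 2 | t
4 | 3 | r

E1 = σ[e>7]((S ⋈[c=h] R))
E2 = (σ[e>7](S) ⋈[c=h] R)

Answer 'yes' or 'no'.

E1 per-node cardinality:
  S → 6
  R → 3
  (S ⋈[c=h] R) → 1
  σ[e>7]((S ⋈[c=h] R)) → 1
E2 per-node cardinality:
  S → 6
  σ[e>7](S) → 2
  R → 3
  (σ[e>7](S) ⋈[c=h] R) → 1

E1 and E2 produce the same multiset:
e | c | y | z | h | d
9 | 9 | t | q | 9 | 1

yes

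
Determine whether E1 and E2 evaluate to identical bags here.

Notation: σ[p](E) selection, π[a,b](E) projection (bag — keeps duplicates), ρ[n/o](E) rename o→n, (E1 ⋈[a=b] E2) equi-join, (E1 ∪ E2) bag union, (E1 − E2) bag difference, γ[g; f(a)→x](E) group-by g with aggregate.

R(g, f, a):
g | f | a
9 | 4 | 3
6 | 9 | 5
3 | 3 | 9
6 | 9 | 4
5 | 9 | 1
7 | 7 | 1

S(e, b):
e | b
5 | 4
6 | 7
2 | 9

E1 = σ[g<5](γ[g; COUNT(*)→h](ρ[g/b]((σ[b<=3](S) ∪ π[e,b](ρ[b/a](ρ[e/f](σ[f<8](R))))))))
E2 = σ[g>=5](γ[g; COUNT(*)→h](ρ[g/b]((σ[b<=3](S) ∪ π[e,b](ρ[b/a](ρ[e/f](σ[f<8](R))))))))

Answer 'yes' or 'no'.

E1 subexpression sizes:
  S → 3
  σ[b<=3](S) → 0
  R → 6
  σ[f<8](R) → 3
  ρ[e/f](σ[f<8](R)) → 3
  ρ[b/a](ρ[e/f](σ[f<8](R))) → 3
  π[e,b](ρ[b/a](ρ[e/f](σ[f<8](R)))) → 3
  (σ[b<=3](S) ∪ π[e,b](ρ[b/a](ρ[e/f](σ[f<8](R))))) → 3
  ρ[g/b]((σ[b<=3](S) ∪ π[e,b](ρ[b/a](ρ[e/f](σ[f<8](R)))))) → 3
  γ[g; COUNT(*)→h](ρ[g/b]((σ[b<=3](S) ∪ π[e,b](ρ[b/a](ρ[e/f](σ[f<8](R))))))) → 3
  σ[g<5](γ[g; COUNT(*)→h](ρ[g/b]((σ[b<=3](S) ∪ π[e,b](ρ[b/a](ρ[e/f](σ[f<8](R)))))))) → 2
E2 subexpression sizes:
  S → 3
  σ[b<=3](S) → 0
  R → 6
  σ[f<8](R) → 3
  ρ[e/f](σ[f<8](R)) → 3
  ρ[b/a](ρ[e/f](σ[f<8](R))) → 3
  π[e,b](ρ[b/a](ρ[e/f](σ[f<8](R)))) → 3
  (σ[b<=3](S) ∪ π[e,b](ρ[b/a](ρ[e/f](σ[f<8](R))))) → 3
  ρ[g/b]((σ[b<=3](S) ∪ π[e,b](ρ[b/a](ρ[e/f](σ[f<8](R)))))) → 3
  γ[g; COUNT(*)→h](ρ[g/b]((σ[b<=3](S) ∪ π[e,b](ρ[b/a](ρ[e/f](σ[f<8](R))))))) → 3
  σ[g>=5](γ[g; COUNT(*)→h](ρ[g/b]((σ[b<=3](S) ∪ π[e,b](ρ[b/a](ρ[e/f](σ[f<8](R)))))))) → 1

E1 result:
g | h
1 | 1
3 | 1
E2 result:
g | h
9 | 1
Witness: (3, 1) appears 1× in E1 but 0× in E2.

no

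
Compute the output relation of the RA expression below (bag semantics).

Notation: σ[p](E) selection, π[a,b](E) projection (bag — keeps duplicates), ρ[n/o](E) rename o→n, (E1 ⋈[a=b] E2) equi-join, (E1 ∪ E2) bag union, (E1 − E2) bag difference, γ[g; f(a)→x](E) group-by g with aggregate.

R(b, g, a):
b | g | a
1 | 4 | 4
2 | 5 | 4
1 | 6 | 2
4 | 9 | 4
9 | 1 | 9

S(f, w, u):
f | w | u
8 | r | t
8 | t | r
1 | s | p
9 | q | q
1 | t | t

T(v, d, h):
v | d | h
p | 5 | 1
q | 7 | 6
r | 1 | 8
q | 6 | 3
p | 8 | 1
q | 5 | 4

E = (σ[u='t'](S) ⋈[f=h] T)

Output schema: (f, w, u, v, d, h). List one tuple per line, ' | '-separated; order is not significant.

Stepwise |·|:
  S → 5
  σ[u='t'](S) → 2
  T → 6
  (σ[u='t'](S) ⋈[f=h] T) → 3

== RESULT ==
f | w | u | v | d | h
1 | t | t | p | 5 | 1
1 | t | t | p | 8 | 1
8 | r | t | r | 1 | 8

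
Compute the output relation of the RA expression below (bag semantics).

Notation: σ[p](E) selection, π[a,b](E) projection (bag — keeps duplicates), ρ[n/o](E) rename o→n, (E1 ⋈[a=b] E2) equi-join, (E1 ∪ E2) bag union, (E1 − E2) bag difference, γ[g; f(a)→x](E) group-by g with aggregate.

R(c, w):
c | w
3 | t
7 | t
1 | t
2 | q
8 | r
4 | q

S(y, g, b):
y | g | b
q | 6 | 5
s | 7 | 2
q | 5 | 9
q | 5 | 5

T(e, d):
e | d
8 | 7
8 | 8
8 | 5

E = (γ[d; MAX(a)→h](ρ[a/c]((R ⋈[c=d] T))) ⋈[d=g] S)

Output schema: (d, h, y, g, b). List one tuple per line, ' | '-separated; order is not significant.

Stepwise |·|:
  R → 6
  T → 3
  (R ⋈[c=d] T) → 2
  ρ[a/c]((R ⋈[c=d] T)) → 2
  γ[d; MAX(a)→h](ρ[a/c]((R ⋈[c=d] T))) → 2
  S → 4
  (γ[d; MAX(a)→h](ρ[a/c]((R ⋈[c=d] T))) ⋈[d=g] S) → 1

== RESULT ==
d | h | y | g | b
7 | 7 | s | 7 | 2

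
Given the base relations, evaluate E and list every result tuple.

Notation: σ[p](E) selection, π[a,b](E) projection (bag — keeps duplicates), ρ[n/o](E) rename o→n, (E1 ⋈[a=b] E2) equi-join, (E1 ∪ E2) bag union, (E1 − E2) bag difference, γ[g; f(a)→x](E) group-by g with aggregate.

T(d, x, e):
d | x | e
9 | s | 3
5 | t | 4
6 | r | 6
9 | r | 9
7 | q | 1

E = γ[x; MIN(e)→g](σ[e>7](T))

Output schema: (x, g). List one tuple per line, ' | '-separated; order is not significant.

Subexpression sizes:
  T → 5
  σ[e>7](T) → 1
  γ[x; MIN(e)→g](σ[e>7](T)) → 1

== RESULT ==
x | g
r | 9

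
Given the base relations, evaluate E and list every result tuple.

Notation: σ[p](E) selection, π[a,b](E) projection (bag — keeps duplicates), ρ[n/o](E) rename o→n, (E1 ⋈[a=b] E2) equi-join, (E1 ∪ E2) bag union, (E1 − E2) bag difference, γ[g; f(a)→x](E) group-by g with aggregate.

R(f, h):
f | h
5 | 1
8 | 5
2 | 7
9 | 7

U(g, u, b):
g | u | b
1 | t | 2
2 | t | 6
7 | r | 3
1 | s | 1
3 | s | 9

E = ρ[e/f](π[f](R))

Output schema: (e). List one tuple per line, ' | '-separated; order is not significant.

Stepwise |·|:
  R → 4
  π[f](R) → 4
  ρ[e/f](π[f](R)) → 4

== RESULT ==
e
2
5
8
9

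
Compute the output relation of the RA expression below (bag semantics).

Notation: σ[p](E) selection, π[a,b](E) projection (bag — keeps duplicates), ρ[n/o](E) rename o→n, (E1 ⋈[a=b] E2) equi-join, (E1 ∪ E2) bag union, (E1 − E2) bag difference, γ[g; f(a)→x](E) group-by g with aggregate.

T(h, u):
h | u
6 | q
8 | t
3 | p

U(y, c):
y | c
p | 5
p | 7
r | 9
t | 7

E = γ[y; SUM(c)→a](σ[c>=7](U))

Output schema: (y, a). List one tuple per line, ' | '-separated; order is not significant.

Per-node cardinality:
  U → 4
  σ[c>=7](U) → 3
  γ[y; SUM(c)→a](σ[c>=7](U)) → 3

== RESULT ==
y | a
p | 7
r | 9
t | 7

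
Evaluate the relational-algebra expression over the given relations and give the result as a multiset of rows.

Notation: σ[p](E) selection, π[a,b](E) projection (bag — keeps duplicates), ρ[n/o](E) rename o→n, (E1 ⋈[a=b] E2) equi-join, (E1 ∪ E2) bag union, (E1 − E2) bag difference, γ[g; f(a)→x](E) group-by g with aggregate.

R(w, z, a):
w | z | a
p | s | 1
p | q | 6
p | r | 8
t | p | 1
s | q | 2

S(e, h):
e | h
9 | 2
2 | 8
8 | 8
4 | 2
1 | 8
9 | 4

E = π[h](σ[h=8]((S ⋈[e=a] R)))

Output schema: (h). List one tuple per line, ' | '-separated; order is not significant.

Stepwise |·|:
  S → 6
  R → 5
  (S ⋈[e=a] R) → 4
  σ[h=8]((S ⋈[e=a] R)) → 4
  π[h](σ[h=8]((S ⋈[e=a] R))) → 4

== RESULT ==
h
8
8
8
8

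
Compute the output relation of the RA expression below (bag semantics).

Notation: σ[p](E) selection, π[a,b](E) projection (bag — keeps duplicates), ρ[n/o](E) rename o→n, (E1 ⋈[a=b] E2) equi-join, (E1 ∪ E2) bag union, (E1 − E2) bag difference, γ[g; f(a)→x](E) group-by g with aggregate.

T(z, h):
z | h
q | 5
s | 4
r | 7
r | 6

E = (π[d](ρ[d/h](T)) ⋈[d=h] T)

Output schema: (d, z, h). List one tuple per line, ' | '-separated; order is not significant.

Per-node cardinality:
  T → 4
  ρ[d/h](T) → 4
  π[d](ρ[d/h](T)) → 4
  T → 4
  (π[d](ρ[d/h](T)) ⋈[d=h] T) → 4

== RESULT ==
d | z | h
4 | s | 4
5 | q | 5
6 | r | 6
7 | r | 7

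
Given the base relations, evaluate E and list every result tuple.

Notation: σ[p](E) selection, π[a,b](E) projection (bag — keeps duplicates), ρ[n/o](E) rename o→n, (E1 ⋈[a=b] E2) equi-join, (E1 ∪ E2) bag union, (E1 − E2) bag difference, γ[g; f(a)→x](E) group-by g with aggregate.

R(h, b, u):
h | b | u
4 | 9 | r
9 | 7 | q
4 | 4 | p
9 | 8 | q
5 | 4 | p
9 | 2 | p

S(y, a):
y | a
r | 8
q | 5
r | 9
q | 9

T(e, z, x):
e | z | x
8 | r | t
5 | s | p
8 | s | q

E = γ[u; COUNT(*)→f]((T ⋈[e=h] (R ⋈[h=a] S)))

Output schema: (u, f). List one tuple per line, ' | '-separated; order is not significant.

Stepwise |·|:
  T → 3
  R → 6
  S → 4
  (R ⋈[h=a] S) → 7
  (T ⋈[e=h] (R ⋈[h=a] S)) → 1
  γ[u; COUNT(*)→f]((T ⋈[e=h] (R ⋈[h=a] S))) → 1

== RESULT ==
u | f
p | 1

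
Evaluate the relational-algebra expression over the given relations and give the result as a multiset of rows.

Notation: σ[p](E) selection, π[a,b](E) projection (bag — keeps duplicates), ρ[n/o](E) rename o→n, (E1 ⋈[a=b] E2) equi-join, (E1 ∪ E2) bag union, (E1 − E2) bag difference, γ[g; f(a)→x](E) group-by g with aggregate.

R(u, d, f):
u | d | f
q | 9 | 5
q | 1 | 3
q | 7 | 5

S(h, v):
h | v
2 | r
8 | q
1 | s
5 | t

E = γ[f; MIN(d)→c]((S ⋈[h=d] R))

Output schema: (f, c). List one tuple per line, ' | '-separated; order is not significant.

Per-node cardinality:
  S → 4
  R → 3
  (S ⋈[h=d] R) → 1
  γ[f; MIN(d)→c]((S ⋈[h=d] R)) → 1

== RESULT ==
f | c
3 | 1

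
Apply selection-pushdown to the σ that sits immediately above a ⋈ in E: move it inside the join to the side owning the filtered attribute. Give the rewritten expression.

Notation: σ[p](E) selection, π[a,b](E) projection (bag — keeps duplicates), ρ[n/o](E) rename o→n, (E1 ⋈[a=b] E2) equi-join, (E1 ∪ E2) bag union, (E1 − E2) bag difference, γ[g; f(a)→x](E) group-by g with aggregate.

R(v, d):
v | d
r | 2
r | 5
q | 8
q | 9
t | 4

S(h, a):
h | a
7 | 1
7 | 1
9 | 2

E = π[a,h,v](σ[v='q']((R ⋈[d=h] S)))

σ filters on v, owned by the left side.
E' = π[a,h,v]((σ[v='q'](R) ⋈[d=h] S))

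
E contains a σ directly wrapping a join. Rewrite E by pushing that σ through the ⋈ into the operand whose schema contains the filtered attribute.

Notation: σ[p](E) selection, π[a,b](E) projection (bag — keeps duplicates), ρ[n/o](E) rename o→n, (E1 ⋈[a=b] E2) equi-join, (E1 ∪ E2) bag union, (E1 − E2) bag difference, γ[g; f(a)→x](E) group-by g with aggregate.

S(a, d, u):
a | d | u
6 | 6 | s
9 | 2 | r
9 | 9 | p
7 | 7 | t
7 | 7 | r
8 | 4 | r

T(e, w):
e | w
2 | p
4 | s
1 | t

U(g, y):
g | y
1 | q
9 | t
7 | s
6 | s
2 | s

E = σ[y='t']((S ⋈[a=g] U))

σ filters on y, owned by the right side.
E' = (S ⋈[a=g] σ[y='t'](U))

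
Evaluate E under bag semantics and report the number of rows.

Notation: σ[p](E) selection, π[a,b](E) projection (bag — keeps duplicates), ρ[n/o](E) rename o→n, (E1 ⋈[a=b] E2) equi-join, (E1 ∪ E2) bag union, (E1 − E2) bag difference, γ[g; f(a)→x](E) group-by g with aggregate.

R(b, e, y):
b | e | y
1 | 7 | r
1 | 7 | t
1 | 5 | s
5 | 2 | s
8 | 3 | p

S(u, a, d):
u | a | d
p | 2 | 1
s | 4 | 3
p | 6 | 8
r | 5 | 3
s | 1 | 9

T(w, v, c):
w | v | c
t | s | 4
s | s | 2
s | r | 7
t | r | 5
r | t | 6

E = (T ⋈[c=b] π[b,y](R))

Row counts bottom-up:
  T → 5
  R → 5
  π[b,y](R) → 5
  (T ⋈[c=b] π[b,y](R)) → 1

|E| = 1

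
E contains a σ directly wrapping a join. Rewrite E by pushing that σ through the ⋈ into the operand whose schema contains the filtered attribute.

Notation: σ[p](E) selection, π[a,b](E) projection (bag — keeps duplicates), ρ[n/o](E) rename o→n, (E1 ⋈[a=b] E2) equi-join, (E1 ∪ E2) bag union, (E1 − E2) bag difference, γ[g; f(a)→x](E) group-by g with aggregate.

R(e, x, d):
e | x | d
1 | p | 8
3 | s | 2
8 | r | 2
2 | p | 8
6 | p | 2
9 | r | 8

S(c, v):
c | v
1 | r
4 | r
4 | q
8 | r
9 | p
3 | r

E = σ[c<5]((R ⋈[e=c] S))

σ filters on c, owned by the right side.
E' = (R ⋈[e=c] σ[c<5](S))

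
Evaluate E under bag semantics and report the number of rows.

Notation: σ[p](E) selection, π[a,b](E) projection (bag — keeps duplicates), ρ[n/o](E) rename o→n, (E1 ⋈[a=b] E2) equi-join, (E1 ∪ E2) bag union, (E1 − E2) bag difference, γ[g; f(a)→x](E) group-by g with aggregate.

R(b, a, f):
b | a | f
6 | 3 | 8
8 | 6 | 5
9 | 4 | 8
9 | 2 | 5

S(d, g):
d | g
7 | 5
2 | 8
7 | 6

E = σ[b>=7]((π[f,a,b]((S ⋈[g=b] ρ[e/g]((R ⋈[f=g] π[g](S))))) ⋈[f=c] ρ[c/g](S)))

Row counts bottom-up:
  S → 3
  R → 4
  S → 3
  π[g](S) → 3
  (R ⋈[f=g] π[g](S)) → 4
  ρ[e/g]((R ⋈[f=g] π[g](S))) → 4
  (S ⋈[g=b] ρ[e/g]((R ⋈[f=g] π[g](S)))) → 2
  π[f,a,b]((S ⋈[g=b] ρ[e/g]((R ⋈[f=g] π[g](S))))) → 2
  S → 3
  ρ[c/g](S) → 3
  (π[f,a,b]((S ⋈[g=b] ρ[e/g]((R ⋈[f=g] π[g](S))))) ⋈[f=c] ρ[c/g](S)) → 2
  σ[b>=7]((π[f,a,b]((S ⋈[g=b] ρ[e/g]((R ⋈[f=g] π[g](S))))) ⋈[f=c] ρ[c/g](S))) → 1

|E| = 1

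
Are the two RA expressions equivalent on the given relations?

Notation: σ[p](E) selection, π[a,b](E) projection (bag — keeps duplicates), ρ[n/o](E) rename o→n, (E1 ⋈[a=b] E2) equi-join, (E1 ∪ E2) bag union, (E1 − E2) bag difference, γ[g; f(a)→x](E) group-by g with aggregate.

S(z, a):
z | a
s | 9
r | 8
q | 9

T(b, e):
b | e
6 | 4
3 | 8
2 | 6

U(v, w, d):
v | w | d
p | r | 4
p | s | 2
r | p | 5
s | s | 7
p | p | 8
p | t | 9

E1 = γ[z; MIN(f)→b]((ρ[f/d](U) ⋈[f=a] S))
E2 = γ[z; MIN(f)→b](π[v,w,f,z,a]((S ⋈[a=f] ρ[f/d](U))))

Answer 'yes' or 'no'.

E1 subexpression sizes:
  U → 6
  ρ[f/d](U) → 6
  S → 3
  (ρ[f/d](U) ⋈[f=a] S) → 3
  γ[z; MIN(f)→b]((ρ[f/d](U) ⋈[f=a] S)) → 3
E2 subexpression sizes:
  S → 3
  U → 6
  ρ[f/d](U) → 6
  (S ⋈[a=f] ρ[f/d](U)) → 3
  π[v,w,f,z,a]((S ⋈[a=f] ρ[f/d](U))) → 3
  γ[z; MIN(f)→b](π[v,w,f,z,a]((S ⋈[a=f] ρ[f/d](U)))) → 3

E1 and E2 produce the same multiset:
z | b
q | 9
r | 8
s | 9

yes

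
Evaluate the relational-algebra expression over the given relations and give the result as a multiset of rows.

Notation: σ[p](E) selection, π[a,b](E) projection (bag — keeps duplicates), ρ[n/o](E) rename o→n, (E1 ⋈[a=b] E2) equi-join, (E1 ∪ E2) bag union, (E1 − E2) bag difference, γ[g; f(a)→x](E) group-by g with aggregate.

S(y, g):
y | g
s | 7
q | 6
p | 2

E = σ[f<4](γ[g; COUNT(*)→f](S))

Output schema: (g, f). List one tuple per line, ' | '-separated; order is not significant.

Subexpression sizes:
  S → 3
  γ[g; COUNT(*)→f](S) → 3
  σ[f<4](γ[g; COUNT(*)→f](S)) → 3

== RESULT ==
g | f
2 | 1
6 | 1
7 | 1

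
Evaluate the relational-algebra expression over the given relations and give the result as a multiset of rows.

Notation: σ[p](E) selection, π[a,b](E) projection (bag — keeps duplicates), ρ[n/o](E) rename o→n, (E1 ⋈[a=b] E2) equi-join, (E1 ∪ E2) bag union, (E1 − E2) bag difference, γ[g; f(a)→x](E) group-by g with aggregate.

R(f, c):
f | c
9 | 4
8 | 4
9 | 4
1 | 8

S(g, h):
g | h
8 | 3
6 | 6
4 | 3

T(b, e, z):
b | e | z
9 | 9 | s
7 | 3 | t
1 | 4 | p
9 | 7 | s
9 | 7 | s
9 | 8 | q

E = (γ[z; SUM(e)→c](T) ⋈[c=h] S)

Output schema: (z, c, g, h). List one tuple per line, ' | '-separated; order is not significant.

Stepwise |·|:
  T → 6
  γ[z; SUM(e)→c](T) → 4
  S → 3
  (γ[z; SUM(e)→c](T) ⋈[c=h] S) → 2

== RESULT ==
z | c | g | h
t | 3 | 4 | 3
t | 3 | 8 | 3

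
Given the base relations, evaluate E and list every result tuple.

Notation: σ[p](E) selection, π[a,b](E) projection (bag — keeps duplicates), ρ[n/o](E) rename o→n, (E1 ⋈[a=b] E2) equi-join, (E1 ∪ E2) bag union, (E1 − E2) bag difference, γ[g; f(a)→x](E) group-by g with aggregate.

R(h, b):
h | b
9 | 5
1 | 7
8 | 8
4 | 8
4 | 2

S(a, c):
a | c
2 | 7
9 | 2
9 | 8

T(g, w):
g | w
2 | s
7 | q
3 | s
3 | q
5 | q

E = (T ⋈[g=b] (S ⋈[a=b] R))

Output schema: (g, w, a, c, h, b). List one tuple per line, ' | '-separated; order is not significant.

Stepwise |·|:
  T → 5
  S → 3
  R → 5
  (S ⋈[a=b] R) → 1
  (T ⋈[g=b] (S ⋈[a=b] R)) → 1

== RESULT ==
g | w | a | c | h | b
2 | s | 2 | 7 | 4 | 2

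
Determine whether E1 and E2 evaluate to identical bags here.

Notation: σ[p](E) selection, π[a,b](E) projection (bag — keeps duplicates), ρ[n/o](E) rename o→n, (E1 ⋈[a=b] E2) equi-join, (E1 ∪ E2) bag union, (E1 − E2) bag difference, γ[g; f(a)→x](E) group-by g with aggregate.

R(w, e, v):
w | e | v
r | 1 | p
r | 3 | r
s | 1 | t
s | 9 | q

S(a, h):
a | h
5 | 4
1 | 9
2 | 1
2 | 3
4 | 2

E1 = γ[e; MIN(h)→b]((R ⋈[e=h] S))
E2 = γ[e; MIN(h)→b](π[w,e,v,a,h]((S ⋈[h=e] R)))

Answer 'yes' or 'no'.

E1 subexpression sizes:
  R → 4
  S → 5
  (R ⋈[e=h] S) → 4
  γ[e; MIN(h)→b]((R ⋈[e=h] S)) → 3
E2 subexpression sizes:
  S → 5
  R → 4
  (S ⋈[h=e] R) → 4
  π[w,e,v,a,h]((S ⋈[h=e] R)) → 4
  γ[e; MIN(h)→b](π[w,e,v,a,h]((S ⋈[h=e] R))) → 3

E1 and E2 produce the same multiset:
e | b
1 | 1
3 | 3
9 | 9

yes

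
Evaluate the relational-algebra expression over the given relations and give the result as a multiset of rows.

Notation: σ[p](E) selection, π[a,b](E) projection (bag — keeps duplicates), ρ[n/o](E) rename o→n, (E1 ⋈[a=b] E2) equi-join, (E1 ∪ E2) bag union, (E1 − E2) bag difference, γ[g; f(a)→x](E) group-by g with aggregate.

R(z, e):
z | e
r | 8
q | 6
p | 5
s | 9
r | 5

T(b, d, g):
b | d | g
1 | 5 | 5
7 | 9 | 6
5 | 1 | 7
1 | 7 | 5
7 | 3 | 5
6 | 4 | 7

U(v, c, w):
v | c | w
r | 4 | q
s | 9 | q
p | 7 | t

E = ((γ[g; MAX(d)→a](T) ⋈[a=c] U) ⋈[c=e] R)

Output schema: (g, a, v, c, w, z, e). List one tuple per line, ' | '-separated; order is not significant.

Subexpression sizes:
  T → 6
  γ[g; MAX(d)→a](T) → 3
  U → 3
  (γ[g; MAX(d)→a](T) ⋈[a=c] U) → 3
  R → 5
  ((γ[g; MAX(d)→a](T) ⋈[a=c] U) ⋈[c=e] R) → 1

== RESULT ==
g | a | v | c | w | z | e
6 | 9 | s | 9 | q | s | 9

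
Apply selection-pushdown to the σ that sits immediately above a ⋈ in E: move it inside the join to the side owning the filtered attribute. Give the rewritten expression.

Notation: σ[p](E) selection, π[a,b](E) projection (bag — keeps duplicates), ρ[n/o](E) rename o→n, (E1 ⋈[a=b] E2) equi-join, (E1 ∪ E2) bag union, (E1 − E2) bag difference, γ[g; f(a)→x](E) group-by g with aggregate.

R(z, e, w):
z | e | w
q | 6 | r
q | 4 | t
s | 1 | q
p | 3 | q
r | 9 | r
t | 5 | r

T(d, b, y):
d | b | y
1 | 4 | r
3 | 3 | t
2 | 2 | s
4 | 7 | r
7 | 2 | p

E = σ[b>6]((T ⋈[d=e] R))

σ filters on b, owned by the left side.
E' = (σ[b>6](T) ⋈[d=e] R)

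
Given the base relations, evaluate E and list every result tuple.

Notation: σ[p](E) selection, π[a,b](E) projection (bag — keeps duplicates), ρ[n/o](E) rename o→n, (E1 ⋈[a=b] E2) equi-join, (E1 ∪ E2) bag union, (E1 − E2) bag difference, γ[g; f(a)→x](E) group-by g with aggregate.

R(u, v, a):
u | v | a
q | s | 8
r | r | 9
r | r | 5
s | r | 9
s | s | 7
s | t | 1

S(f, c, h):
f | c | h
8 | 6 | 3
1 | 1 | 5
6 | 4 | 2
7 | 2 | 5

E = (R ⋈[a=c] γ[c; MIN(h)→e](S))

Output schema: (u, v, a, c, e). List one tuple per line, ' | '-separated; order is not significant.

Per-node cardinality:
  R → 6
  S → 4
  γ[c; MIN(h)→e](S) → 4
  (R ⋈[a=c] γ[c; MIN(h)→e](S)) → 1

== RESULT ==
u | v | a | c | e
s | t | 1 | 1 | 5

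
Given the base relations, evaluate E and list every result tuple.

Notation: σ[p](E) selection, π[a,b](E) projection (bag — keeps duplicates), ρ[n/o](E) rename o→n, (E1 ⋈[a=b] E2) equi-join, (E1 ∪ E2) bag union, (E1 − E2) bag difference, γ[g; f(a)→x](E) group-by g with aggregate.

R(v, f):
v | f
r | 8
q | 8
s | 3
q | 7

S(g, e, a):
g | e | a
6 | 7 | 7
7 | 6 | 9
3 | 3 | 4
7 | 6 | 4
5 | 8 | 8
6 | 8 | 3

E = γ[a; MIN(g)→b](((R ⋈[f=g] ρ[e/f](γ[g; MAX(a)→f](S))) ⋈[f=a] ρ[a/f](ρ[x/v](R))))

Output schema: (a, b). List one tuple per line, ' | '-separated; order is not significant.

Row counts bottom-up:
  R → 4
  S → 6
  γ[g; MAX(a)→f](S) → 4
  ρ[e/f](γ[g; MAX(a)→f](S)) → 4
  (R ⋈[f=g] ρ[e/f](γ[g; MAX(a)→f](S))) → 2
  R → 4
  ρ[x/v](R) → 4
  ρ[a/f](ρ[x/v](R)) → 4
  ((R ⋈[f=g] ρ[e/f](γ[g; MAX(a)→f](S))) ⋈[f=a] ρ[a/f](ρ[x/v](R))) → 2
  γ[a; MIN(g)→b](((R ⋈[f=g] ρ[e/f](γ[g; MAX(a)→f](S))) ⋈[f=a] ρ[a/f](ρ[x/v](R)))) → 2

== RESULT ==
a | b
3 | 3
7 | 7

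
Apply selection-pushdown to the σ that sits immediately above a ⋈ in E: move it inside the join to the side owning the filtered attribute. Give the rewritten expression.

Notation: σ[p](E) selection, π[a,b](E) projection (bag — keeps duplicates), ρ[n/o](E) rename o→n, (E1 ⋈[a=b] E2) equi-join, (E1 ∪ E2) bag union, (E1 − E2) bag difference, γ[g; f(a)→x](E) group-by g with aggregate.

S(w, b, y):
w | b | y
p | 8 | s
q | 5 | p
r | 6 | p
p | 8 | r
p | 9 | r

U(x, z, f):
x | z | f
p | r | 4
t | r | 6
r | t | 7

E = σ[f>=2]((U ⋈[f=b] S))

σ filters on f, owned by the left side.
E' = (σ[f>=2](U) ⋈[f=b] S)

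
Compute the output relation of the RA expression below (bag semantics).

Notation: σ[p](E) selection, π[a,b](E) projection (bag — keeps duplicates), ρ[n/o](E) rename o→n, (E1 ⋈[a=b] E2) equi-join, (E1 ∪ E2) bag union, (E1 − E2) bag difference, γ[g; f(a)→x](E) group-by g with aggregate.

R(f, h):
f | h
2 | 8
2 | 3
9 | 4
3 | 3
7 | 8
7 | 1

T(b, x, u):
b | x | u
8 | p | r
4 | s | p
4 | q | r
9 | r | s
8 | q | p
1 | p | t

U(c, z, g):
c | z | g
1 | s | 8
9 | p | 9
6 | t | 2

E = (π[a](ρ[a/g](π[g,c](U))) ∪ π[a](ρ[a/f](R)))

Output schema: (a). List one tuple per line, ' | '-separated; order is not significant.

Stepwise |·|:
  U → 3
  π[g,c](U) → 3
  ρ[a/g](π[g,c](U)) → 3
  π[a](ρ[a/g](π[g,c](U))) → 3
  R → 6
  ρ[a/f](R) → 6
  π[a](ρ[a/f](R)) → 6
  (π[a](ρ[a/g](π[g,c](U))) ∪ π[a](ρ[a/f](R))) → 9

== RESULT ==
a
2
2
2
3
7
7
8
9
9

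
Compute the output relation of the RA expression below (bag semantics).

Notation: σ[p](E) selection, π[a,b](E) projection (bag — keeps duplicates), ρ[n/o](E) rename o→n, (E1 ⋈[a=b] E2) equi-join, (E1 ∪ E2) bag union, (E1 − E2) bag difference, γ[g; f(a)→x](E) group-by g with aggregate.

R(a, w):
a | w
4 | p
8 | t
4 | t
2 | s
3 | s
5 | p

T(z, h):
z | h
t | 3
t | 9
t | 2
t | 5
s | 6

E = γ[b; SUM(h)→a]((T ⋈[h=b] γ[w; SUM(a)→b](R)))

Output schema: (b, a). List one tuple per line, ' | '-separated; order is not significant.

Per-node cardinality:
  T → 5
  R → 6
  γ[w; SUM(a)→b](R) → 3
  (T ⋈[h=b] γ[w; SUM(a)→b](R)) → 2
  γ[b; SUM(h)→a]((T ⋈[h=b] γ[w; SUM(a)→b](R))) → 2

== RESULT ==
b | a
5 | 5
9 | 9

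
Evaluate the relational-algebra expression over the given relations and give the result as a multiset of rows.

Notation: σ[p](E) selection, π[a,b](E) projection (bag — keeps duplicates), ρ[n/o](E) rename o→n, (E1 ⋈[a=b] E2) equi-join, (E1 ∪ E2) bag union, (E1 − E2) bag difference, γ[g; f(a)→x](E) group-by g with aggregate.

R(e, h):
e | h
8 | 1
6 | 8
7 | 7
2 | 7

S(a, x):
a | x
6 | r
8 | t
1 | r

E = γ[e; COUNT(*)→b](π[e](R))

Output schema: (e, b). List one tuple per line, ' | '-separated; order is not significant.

Row counts bottom-up:
  R → 4
  π[e](R) → 4
  γ[e; COUNT(*)→b](π[e](R)) → 4

== RESULT ==
e | b
2 | 1
6 | 1
7 | 1
8 | 1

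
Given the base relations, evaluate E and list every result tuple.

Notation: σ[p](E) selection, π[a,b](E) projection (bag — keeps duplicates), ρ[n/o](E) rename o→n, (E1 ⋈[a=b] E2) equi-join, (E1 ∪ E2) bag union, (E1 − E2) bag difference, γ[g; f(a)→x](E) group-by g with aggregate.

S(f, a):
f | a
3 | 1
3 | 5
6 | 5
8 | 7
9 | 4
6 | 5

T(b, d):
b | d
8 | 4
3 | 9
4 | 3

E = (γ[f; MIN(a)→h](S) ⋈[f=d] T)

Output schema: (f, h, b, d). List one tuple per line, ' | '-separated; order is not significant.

Row counts bottom-up:
  S → 6
  γ[f; MIN(a)→h](S) → 4
  T → 3
  (γ[f; MIN(a)→h](S) ⋈[f=d] T) → 2

== RESULT ==
f | h | b | d
3 | 1 | 4 | 3
9 | 4 | 3 | 9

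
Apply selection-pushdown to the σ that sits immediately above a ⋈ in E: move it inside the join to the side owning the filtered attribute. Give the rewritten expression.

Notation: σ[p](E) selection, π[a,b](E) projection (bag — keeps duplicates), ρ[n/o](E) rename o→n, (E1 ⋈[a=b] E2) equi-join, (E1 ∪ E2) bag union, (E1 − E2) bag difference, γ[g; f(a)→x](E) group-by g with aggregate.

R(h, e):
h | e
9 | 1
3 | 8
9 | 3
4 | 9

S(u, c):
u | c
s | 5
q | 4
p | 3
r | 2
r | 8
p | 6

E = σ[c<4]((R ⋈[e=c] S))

σ filters on c, owned by the right side.
E' = (R ⋈[e=c] σ[c<4](S))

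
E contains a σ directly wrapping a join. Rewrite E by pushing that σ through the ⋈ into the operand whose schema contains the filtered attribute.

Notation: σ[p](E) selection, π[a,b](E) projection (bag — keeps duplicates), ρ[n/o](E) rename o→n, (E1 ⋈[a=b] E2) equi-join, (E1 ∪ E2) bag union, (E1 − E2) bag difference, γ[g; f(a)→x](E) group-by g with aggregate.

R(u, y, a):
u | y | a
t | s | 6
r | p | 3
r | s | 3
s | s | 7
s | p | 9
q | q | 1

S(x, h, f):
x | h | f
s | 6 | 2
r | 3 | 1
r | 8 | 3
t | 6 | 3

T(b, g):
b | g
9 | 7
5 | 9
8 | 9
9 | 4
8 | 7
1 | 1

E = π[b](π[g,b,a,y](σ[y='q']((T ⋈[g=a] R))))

σ filters on y, owned by the right side.
E' = π[b](π[g,b,a,y]((T ⋈[g=a] σ[y='q'](R))))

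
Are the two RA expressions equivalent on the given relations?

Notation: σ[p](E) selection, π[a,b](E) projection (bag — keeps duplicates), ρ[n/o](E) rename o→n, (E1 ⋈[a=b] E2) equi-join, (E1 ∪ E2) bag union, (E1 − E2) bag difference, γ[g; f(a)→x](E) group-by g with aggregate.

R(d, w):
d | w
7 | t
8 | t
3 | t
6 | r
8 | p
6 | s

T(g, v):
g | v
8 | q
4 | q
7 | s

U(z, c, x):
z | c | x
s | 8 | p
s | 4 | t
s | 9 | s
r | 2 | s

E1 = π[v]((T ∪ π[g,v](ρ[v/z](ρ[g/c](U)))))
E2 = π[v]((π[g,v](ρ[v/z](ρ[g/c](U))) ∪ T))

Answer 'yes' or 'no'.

E1 row counts bottom-up:
  T → 3
  U → 4
  ρ[g/c](U) → 4
  ρ[v/z](ρ[g/c](U)) → 4
  π[g,v](ρ[v/z](ρ[g/c](U))) → 4
  (T ∪ π[g,v](ρ[v/z](ρ[g/c](U)))) → 7
  π[v]((T ∪ π[g,v](ρ[v/z](ρ[g/c](U))))) → 7
E2 row counts bottom-up:
  U → 4
  ρ[g/c](U) → 4
  ρ[v/z](ρ[g/c](U)) → 4
  π[g,v](ρ[v/z](ρ[g/c](U))) → 4
  T → 3
  (π[g,v](ρ[v/z](ρ[g/c](U))) ∪ T) → 7
  π[v]((π[g,v](ρ[v/z](ρ[g/c](U))) ∪ T)) → 7

E1 and E2 produce the same multiset:
v
q
q
r
s
s
s
s

yes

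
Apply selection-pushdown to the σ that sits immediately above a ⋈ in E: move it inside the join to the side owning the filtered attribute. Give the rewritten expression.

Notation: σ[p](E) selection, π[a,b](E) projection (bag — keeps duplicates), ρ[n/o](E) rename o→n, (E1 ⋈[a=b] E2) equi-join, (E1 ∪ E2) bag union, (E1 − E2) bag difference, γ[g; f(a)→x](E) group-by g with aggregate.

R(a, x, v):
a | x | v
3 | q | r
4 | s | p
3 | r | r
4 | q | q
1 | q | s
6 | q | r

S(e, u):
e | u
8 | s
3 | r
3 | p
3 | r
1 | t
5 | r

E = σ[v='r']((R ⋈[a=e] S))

σ filters on v, owned by the left side.
E' = (σ[v='r'](R) ⋈[a=e] S)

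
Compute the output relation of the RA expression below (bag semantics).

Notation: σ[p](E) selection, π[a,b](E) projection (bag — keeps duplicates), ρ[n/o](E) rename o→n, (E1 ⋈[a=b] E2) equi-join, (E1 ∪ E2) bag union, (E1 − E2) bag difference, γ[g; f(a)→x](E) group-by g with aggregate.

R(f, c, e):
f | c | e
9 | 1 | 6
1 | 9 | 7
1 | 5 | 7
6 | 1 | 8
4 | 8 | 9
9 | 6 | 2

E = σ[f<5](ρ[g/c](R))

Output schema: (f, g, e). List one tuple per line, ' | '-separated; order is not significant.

Stepwise |·|:
  R → 6
  ρ[g/c](R) → 6
  σ[f<5](ρ[g/c](R)) → 3

== RESULT ==
f | g | e
1 | 5 | 7
1 | 9 | 7
4 | 8 | 9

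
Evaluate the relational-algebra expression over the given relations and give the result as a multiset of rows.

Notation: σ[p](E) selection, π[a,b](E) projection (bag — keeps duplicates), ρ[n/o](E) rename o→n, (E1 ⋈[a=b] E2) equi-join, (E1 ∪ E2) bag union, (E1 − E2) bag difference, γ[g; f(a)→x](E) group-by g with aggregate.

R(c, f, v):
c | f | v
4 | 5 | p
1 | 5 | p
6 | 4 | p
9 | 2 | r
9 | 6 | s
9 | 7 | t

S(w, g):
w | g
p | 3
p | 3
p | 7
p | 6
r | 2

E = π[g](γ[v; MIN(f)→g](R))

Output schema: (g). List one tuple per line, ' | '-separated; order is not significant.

Subexpression sizes:
  R → 6
  γ[v; MIN(f)→g](R) → 4
  π[g](γ[v; MIN(f)→g](R)) → 4

== RESULT ==
g
2
4
6
7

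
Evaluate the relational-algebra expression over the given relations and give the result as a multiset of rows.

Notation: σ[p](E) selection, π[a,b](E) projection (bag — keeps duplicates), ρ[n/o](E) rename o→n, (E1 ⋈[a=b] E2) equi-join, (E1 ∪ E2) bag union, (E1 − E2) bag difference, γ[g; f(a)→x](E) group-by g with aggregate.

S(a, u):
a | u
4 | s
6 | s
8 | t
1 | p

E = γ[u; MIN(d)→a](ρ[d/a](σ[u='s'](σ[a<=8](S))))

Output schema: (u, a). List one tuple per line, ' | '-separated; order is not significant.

Per-node cardinality:
  S → 4
  σ[a<=8](S) → 4
  σ[u='s'](σ[a<=8](S)) → 2
  ρ[d/a](σ[u='s'](σ[a<=8](S))) → 2
  γ[u; MIN(d)→a](ρ[d/a](σ[u='s'](σ[a<=8](S)))) → 1

== RESULT ==
u | a
s | 4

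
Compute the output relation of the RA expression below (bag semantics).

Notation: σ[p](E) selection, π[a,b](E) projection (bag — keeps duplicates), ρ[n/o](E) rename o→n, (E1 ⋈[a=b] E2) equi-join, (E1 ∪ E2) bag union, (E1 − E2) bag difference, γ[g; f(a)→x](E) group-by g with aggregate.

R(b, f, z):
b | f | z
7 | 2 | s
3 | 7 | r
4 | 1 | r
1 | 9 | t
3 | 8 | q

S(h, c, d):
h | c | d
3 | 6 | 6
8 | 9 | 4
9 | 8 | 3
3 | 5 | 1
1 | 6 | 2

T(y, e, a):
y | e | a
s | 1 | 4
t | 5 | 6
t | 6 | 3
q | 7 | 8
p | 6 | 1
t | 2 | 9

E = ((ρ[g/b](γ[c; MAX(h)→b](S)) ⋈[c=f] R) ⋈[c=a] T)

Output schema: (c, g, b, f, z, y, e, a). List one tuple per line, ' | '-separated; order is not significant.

Per-node cardinality:
  S → 5
  γ[c; MAX(h)→b](S) → 4
  ρ[g/b](γ[c; MAX(h)→b](S)) → 4
  R → 5
  (ρ[g/b](γ[c; MAX(h)→b](S)) ⋈[c=f] R) → 2
  T → 6
  ((ρ[g/b](γ[c; MAX(h)→b](S)) ⋈[c=f] R) ⋈[c=a] T) → 2

== RESULT ==
c | g | b | f | z | y | e | a
8 | 9 | 3 | 8 | q | q | 7 | 8
9 | 8 | 1 | 9 | t | t | 2 | 9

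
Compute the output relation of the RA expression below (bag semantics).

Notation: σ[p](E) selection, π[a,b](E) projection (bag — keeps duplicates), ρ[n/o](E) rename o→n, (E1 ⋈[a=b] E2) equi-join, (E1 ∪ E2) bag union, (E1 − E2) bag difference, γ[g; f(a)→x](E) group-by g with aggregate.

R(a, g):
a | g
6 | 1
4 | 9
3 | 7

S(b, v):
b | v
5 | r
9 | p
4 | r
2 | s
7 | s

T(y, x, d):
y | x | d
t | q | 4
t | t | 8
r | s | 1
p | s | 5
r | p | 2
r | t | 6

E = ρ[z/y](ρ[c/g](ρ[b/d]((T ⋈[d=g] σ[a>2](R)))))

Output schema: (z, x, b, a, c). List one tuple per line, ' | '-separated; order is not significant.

Subexpression sizes:
  T → 6
  R → 3
  σ[a>2](R) → 3
  (T ⋈[d=g] σ[a>2](R)) → 1
  ρ[b/d]((T ⋈[d=g] σ[a>2](R))) → 1
  ρ[c/g](ρ[b/d]((T ⋈[d=g] σ[a>2](R)))) → 1
  ρ[z/y](ρ[c/g](ρ[b/d]((T ⋈[d=g] σ[a>2](R))))) → 1

== RESULT ==
z | x | b | a | c
r | s | 1 | 6 | 1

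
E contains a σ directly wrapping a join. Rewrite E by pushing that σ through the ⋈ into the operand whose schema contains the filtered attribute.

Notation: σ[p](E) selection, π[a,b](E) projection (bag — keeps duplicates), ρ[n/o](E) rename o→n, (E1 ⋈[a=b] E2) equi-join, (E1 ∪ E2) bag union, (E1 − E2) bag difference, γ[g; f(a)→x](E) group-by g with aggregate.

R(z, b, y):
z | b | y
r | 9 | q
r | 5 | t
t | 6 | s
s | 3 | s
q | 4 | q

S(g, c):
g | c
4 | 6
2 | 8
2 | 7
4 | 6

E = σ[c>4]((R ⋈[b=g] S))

σ filters on c, owned by the right side.
E' = (R ⋈[b=g] σ[c>4](S))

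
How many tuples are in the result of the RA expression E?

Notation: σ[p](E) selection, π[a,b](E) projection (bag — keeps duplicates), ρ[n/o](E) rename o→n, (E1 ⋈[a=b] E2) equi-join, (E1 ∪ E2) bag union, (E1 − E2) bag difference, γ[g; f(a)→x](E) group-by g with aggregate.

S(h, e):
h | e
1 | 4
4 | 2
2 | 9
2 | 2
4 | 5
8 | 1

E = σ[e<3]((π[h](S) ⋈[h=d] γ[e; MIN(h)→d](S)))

Per-node cardinality:
  S → 6
  π[h](S) → 6
  S → 6
  γ[e; MIN(h)→d](S) → 5
  (π[h](S) ⋈[h=d] γ[e; MIN(h)→d](S)) → 8
  σ[e<3]((π[h](S) ⋈[h=d] γ[e; MIN(h)→d](S))) → 3

|E| = 3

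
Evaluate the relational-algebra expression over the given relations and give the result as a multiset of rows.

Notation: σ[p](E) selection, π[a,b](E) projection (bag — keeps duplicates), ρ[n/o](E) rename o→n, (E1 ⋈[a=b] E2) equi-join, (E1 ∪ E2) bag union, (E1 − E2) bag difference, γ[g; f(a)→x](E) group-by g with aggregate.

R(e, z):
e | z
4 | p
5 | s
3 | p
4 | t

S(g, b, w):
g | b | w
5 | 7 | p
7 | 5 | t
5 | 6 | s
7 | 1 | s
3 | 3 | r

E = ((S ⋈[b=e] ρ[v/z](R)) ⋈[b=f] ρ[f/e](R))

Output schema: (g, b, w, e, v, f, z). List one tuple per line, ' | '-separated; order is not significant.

Row counts bottom-up:
  S → 5
  R → 4
  ρ[v/z](R) → 4
  (S ⋈[b=e] ρ[v/z](R)) → 2
  R → 4
  ρ[f/e](R) → 4
  ((S ⋈[b=e] ρ[v/z](R)) ⋈[b=f] ρ[f/e](R)) → 2

== RESULT ==
g | b | w | e | v | f | z
3 | 3 | r | 3 | p | 3 | p
7 | 5 | t | 5 | s | 5 | s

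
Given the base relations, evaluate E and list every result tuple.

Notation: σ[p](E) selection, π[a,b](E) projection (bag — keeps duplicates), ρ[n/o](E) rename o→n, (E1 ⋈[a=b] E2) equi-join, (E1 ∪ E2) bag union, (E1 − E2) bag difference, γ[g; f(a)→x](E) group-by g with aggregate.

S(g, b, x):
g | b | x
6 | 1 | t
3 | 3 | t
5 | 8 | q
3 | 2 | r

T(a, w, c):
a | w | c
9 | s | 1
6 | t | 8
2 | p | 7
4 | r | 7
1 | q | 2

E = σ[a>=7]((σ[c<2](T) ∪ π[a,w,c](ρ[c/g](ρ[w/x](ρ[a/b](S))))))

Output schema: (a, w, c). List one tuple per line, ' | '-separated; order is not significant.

Row counts bottom-up:
  T → 5
  σ[c<2](T) → 1
  S → 4
  ρ[a/b](S) → 4
  ρ[w/x](ρ[a/b](S)) → 4
  ρ[c/g](ρ[w/x](ρ[a/b](S))) → 4
  π[a,w,c](ρ[c/g](ρ[w/x](ρ[a/b](S)))) → 4
  (σ[c<2](T) ∪ π[a,w,c](ρ[c/g](ρ[w/x](ρ[a/b](S))))) → 5
  σ[a>=7]((σ[c<2](T) ∪ π[a,w,c](ρ[c/g](ρ[w/x](ρ[a/b](S)))))) → 2

== RESULT ==
a | w | c
8 | q | 5
9 | s | 1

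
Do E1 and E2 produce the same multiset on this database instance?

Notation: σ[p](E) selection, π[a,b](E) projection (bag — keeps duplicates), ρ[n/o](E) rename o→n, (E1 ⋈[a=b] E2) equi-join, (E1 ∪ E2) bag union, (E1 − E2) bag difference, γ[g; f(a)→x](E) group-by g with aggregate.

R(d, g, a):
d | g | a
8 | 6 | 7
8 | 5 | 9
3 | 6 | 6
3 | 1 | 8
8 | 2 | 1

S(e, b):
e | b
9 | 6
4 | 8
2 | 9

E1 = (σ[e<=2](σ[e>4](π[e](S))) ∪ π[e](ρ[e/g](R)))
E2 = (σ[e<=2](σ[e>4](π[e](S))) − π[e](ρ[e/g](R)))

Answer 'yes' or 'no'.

E1 per-node cardinality:
  S → 3
  π[e](S) → 3
  σ[e>4](π[e](S)) → 1
  σ[e<=2](σ[e>4](π[e](S))) → 0
  R → 5
  ρ[e/g](R) → 5
  π[e](ρ[e/g](R)) → 5
  (σ[e<=2](σ[e>4](π[e](S))) ∪ π[e](ρ[e/g](R))) → 5
E2 per-node cardinality:
  S → 3
  π[e](S) → 3
  σ[e>4](π[e](S)) → 1
  σ[e<=2](σ[e>4](π[e](S))) → 0
  R → 5
  ρ[e/g](R) → 5
  π[e](ρ[e/g](R)) → 5
  (σ[e<=2](σ[e>4](π[e](S))) − π[e](ρ[e/g](R))) → 0

E1 result:
e
1
2
5
6
6
E2 result:
e
(0 rows)
Witness: (6,) appears 2× in E1 but 0× in E2.

no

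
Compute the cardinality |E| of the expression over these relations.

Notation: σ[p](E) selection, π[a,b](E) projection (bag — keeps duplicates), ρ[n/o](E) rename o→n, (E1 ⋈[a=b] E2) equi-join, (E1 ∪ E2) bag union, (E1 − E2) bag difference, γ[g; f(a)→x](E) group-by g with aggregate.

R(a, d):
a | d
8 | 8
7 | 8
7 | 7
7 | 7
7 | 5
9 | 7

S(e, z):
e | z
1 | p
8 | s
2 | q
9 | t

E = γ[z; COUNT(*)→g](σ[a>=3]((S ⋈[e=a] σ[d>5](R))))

Per-node cardinality:
  S → 4
  R → 6
  σ[d>5](R) → 5
  (S ⋈[e=a] σ[d>5](R)) → 2
  σ[a>=3]((S ⋈[e=a] σ[d>5](R))) → 2
  γ[z; COUNT(*)→g](σ[a>=3]((S ⋈[e=a] σ[d>5](R)))) → 2

|E| = 2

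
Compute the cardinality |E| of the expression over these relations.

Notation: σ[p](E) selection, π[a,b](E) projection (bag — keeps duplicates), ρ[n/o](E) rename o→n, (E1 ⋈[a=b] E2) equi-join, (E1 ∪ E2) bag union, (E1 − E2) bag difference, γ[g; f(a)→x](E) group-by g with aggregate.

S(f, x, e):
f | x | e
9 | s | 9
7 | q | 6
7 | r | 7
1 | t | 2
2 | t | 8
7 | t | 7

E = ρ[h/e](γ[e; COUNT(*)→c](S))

Stepwise |·|:
  S → 6
  γ[e; COUNT(*)→c](S) → 5
  ρ[h/e](γ[e; COUNT(*)→c](S)) → 5

|E| = 5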